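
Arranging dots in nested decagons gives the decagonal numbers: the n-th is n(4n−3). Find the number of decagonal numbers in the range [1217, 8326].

29

The n-th decagonal number is n(4n−3).
Smallest index with value ≥ 1217: n = 18 (giving 1242).
Largest index with value ≤ 8326: n = 46 (giving 8326).
Indices 18 through 46: 29 terms.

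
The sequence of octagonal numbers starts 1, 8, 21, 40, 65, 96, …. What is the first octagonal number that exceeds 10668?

Solve n(3n−2) > 10668 for integer n.
The largest n with value ≤ 10668 is 59 (since 10325 ≤ 10668 < 10680), so the first above is n = 60, value 10680.

10680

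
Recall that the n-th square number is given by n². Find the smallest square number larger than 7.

Solve n² > 7 for integer n.
The largest n with value ≤ 7 is 2 (since 4 ≤ 7 < 9), so the first above is n = 3, value 9.

9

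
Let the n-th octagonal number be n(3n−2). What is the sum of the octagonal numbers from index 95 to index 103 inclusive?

Σ i(3i−2) = 3Σi² − 2Σi over i = 95..103.
Σi = 5356 − 4465 = 891 and Σi² = 369564 − 281295 = 88269.
3·88269 − 2·891 = 263025.

263025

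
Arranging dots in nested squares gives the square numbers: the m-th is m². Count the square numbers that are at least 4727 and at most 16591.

60

The n-th square number is n².
Smallest index with value ≥ 4727: n = 69 (giving 4761).
Largest index with value ≤ 16591: n = 128 (giving 16384).
Indices 69 through 128: 60 terms.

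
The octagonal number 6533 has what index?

Set n(3n−2) = 6533, giving 3n² − 2n − 6533 = 0.
So n = (2 + 280) / 6 = 282/6 = 47.
Check: 47·(3·47 − 2) = 6533. ✓

47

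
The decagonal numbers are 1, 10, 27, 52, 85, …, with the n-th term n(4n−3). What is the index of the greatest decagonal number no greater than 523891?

Solve n(4n−3) ≤ 523891 for integer n.
n = 362 gives 523090 ≤ 523891, while n = 363 gives 525987 > 523891; so the answer is index 362.

362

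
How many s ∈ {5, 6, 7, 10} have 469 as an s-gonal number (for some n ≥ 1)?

1

s = 5: P(5, 17) = 425 and P(5, 18) = 477; 469 is not s-gonal.
s = 6: P(6, 15) = 435 and P(6, 16) = 496; 469 is not s-gonal.
s = 7: P(7, 14) = 469. ✓
s = 10: P(10, 11) = 451 and P(10, 12) = 540; 469 is not s-gonal.
Hits: s ∈ {7} → 1.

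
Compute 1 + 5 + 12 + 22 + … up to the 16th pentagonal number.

2176

Σ i(3i−1)/2 = (3Σi² − Σi) / 2 over i = 1..16.
Σi = 136 and Σi² = 1496.
(3·1496 − 1·136) / 2 = 4352/2 = 2176.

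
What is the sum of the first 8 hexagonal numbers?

372

Σ i(2i−1) = 2Σi² − Σi over i = 1..8.
Σi = 36 and Σi² = 204.
2·204 − 1·36 = 372.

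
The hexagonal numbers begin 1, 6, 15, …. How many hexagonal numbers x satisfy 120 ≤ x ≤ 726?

12

The n-th hexagonal number is n(2n−1).
Smallest index with value ≥ 120: n = 8 (giving 120).
Largest index with value ≤ 726: n = 19 (giving 703).
Indices 8 through 19: 12 terms.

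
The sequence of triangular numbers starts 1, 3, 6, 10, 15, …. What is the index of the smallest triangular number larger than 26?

Solve n(n+1)/2 > 26 for integer n.
The largest n with value ≤ 26 is 6 (since 21 ≤ 26 < 28), so the first above is n = 7, value 28.

7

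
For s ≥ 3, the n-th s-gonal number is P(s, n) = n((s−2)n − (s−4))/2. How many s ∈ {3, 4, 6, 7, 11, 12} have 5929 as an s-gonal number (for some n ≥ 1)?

s = 3: P(3, 108) = 5886 and P(3, 109) = 5995; 5929 is not s-gonal.
s = 4: P(4, 77) = 5929. ✓
s = 6: P(6, 54) = 5778 and P(6, 55) = 5995; 5929 is not s-gonal.
s = 7: P(7, 49) = 5929. ✓
s = 11: P(11, 36) = 5706 and P(11, 37) = 6031; 5929 is not s-gonal.
s = 12: P(12, 34) = 5644 and P(12, 35) = 5985; 5929 is not s-gonal.
Hits: s ∈ {4, 7} → 2.

2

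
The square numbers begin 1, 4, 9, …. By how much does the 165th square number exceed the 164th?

329

n² − (n−1)² = 2n − 1, so 165² − 164² = 2·165 − 1 = 329.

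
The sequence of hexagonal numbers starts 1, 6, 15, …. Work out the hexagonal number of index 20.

The 20th hexagonal number is n(2n−1) with n = 20.
20·(2·20 − 1) = 20·39 = 780.

780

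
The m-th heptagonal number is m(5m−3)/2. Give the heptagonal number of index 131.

131·(5·131 − 3)/2 = 131·652/2 = 131·326 = 42706.

42706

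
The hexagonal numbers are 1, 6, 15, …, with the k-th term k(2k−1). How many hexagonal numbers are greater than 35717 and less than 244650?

The n-th hexagonal number is n(2n−1).
Smallest index with value > 35717: n = 134 (giving 35778).
Largest index with value < 244650: n = 349 (giving 243253).
Indices 134 through 349: 216 terms.

216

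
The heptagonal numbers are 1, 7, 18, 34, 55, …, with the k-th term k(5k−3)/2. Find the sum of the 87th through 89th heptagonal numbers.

Σ i(5i−3)/2 = (5Σi² − 3Σi) / 2 over i = 87..89.
Σi = 4005 − 3741 = 264 and Σi² = 238965 − 215731 = 23234.
(5·23234 − 3·264) / 2 = 115378/2 = 57689.

57689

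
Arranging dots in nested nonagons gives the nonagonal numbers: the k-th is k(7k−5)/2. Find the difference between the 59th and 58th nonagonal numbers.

Consecutive nonagonal numbers differ by 7n − 6: here 7·59 − 6 = 407.

407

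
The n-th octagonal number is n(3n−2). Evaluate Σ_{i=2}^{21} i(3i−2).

9470

Σ i(3i−2) = 3Σi² − 2Σi over i = 2..21.
Σi = 231 − 1 = 230 and Σi² = 3311 − 1 = 3310.
3·3310 − 2·230 = 9470.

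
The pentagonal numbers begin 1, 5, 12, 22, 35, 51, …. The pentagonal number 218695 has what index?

382

Set n(3n−1)/2 = 218695, giving 3n² − n − 437390 = 0.
The discriminant is 1 + 24·218695 = 5248681, and √5248681 = 2291.
So n = (1 + 2291) / 6 = 2292/6 = 382.
Check: 382·(3·382 − 1)/2 = 218695. ✓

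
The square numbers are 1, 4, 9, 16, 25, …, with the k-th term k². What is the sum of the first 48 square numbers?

Σ_{i=1}^{48} i² = 48·49·97/6 = 38024.

38024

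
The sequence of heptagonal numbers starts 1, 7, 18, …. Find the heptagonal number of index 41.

4141

41·(5·41 − 3)/2 = 41·202/2 = 41·101 = 4141.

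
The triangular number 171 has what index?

Set n(n+1)/2 = 171, giving n² + n − 342 = 0.
The discriminant is 1 + 8·171 = 1369, and √1369 = 37.
So n = (-1 + 37) / 2 = 36/2 = 18.

18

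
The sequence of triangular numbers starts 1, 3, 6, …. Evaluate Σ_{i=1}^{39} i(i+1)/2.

10660

Σ i(i+1)/2 = (Σi² + Σi) / 2 over i = 1..39.
Σi = 780 and Σi² = 20540.
(1·20540 + 1·780) / 2 = 21320/2 = 10660.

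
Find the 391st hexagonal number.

The 391st hexagonal number is n(2n−1) with n = 391.
391·(2·391 − 1) = 391·781 = 305371.

305371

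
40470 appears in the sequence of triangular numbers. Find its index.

Set n(n+1)/2 = 40470, giving n² + n − 80940 = 0.
The discriminant is 1 + 8·40470 = 323761, and √323761 = 569.
So n = (-1 + 569) / 2 = 568/2 = 284.

284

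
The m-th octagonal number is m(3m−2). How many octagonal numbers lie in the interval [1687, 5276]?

The n-th octagonal number is n(3n−2).
Smallest index with value ≥ 1687: n = 25 (giving 1825).
Largest index with value ≤ 5276: n = 42 (giving 5208).
Indices 25 through 42: 18 terms.

18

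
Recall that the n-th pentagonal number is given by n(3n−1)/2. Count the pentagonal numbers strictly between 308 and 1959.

22

The n-th pentagonal number is n(3n−1)/2.
Smallest index with value > 308: n = 15 (giving 330).
Largest index with value < 1959: n = 36 (giving 1926).
Indices 15 through 36: 22 terms.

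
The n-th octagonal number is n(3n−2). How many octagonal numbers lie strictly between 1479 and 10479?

37

The n-th octagonal number is n(3n−2).
Smallest index with value > 1479: n = 23 (giving 1541).
Largest index with value < 10479: n = 59 (giving 10325).
Indices 23 through 59: 37 terms.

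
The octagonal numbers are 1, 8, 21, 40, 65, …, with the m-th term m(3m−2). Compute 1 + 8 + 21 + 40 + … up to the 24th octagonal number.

Σ i(3i−2) = 3Σi² − 2Σi over i = 1..24.
Σi = 300 and Σi² = 4900.
3·4900 − 2·300 = 14100.

14100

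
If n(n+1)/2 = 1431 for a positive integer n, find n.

Set n(n+1)/2 = 1431, giving n² + n − 2862 = 0.
The discriminant is 1 + 8·1431 = 11449, and √11449 = 107.
So n = (-1 + 107) / 2 = 106/2 = 53.
Check: 53·54/2 = 1431. ✓

53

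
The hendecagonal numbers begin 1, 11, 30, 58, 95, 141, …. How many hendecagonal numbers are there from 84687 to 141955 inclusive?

41

The n-th hendecagonal number is n(9n−7)/2.
Smallest index with value ≥ 84687: n = 138 (giving 85215).
Largest index with value ≤ 141955: n = 178 (giving 141955).
Indices 138 through 178: 41 terms.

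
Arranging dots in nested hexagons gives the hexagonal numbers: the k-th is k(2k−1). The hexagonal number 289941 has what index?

381

Set n(2n−1) = 289941, giving 2n² − n − 289941 = 0.
The discriminant is 1 + 8·289941 = 2319529, and √2319529 = 1523.
So n = (1 + 1523) / 4 = 1524/4 = 381.
Check: 381·(2·381 − 1) = 289941. ✓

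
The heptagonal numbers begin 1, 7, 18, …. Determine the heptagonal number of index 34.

34·(5·34 − 3)/2 = 34·167/2 = 2839.

2839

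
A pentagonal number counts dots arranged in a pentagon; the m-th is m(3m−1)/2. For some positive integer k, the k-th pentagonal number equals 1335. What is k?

30

Set n(3n−1)/2 = 1335, giving 3n² − n − 2670 = 0.
So n = (1 + 179) / 6 = 180/6 = 30.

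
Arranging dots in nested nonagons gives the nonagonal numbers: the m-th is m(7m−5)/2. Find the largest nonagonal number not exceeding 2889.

Solve n(7n−5)/2 ≤ 2889 for integer n.
n = 29 gives 2871 ≤ 2889, while n = 30 gives 3075 > 2889; so the answer is 2871.

2871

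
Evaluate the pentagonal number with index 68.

6902

The 68th pentagonal number is n(3n−1)/2 with n = 68.
68·(3·68 − 1)/2 = 68·203/2 = 6902.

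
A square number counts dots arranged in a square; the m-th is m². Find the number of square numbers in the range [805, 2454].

21

The n-th square number is n².
Smallest index with value ≥ 805: n = 29 (giving 841).
Largest index with value ≤ 2454: n = 49 (giving 2401).
Indices 29 through 49: 21 terms.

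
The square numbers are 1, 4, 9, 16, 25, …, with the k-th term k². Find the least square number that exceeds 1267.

Solve n² > 1267 for integer n.
The largest n with value ≤ 1267 is 35 (since 1225 ≤ 1267 < 1296), so the first above is n = 36, value 1296.

1296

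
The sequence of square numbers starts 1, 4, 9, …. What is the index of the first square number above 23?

Solve n² > 23 for integer n.
The largest n with value ≤ 23 is 4 (since 16 ≤ 23 < 25), so the first above is n = 5, value 25.

5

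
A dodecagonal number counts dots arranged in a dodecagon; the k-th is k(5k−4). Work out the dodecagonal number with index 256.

326656

The 256th dodecagonal number is n(5n−4) with n = 256.
256·(5·256 − 4) = 256·1276 = 326656.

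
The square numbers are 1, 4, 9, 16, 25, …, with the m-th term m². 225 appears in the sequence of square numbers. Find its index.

15

We need n² = 225, so n = √225 = 15.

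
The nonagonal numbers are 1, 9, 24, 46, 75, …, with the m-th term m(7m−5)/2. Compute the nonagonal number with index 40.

The 40th nonagonal number is n(7n−5)/2 with n = 40.
40·(7·40 − 5)/2 = 40·275/2 = 5500.

5500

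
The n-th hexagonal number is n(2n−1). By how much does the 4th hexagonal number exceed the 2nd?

4·(2·4 − 1) = 28 and 2·(2·2 − 1) = 6.
Difference: 28 − 6 = 22.

22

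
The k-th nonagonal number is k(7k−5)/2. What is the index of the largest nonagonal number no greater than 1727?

22

Solve n(7n−5)/2 ≤ 1727 for integer n.
n = 22 gives 1639 ≤ 1727, while n = 23 gives 1794 > 1727; so the answer is index 22.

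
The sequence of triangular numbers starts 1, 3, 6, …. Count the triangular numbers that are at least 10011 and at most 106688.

The n-th triangular number is n(n+1)/2.
Smallest index with value ≥ 10011: n = 141 (giving 10011).
Largest index with value ≤ 106688: n = 461 (giving 106491).
Indices 141 through 461: 321 terms.

321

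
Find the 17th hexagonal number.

17·(2·17 − 1) = 17·33 = 561.

561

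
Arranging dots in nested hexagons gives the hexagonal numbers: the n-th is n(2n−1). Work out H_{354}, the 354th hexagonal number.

250278

The 354th hexagonal number is n(2n−1) with n = 354.
354·(2·354 − 1) = 354·707 = 250278.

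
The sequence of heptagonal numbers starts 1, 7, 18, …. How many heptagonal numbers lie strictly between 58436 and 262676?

171

The n-th heptagonal number is n(5n−3)/2.
Smallest index with value > 58436: n = 154 (giving 59059).
Largest index with value < 262676: n = 324 (giving 261954).
Indices 154 through 324: 171 terms.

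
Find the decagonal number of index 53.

11077

The 53rd decagonal number is n(4n−3) with n = 53.
53·(4·53 − 3) = 53·209 = 11077.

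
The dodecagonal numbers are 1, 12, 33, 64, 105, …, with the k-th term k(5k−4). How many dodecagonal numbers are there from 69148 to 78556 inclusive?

8

The n-th dodecagonal number is n(5n−4).
Smallest index with value ≥ 69148: n = 118 (giving 69148).
Largest index with value ≤ 78556: n = 125 (giving 77625).
Indices 118 through 125: 8 terms.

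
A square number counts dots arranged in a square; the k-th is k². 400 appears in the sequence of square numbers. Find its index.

We need n² = 400, so n = √400 = 20.
Check: 20² = 400. ✓

20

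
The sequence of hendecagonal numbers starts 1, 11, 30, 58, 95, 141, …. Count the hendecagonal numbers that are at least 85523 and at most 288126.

115

The n-th hendecagonal number is n(9n−7)/2.
Smallest index with value ≥ 85523: n = 139 (giving 86458).
Largest index with value ≤ 288126: n = 253 (giving 287155).
Indices 139 through 253: 115 terms.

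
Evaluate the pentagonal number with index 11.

The 11th pentagonal number is n(3n−1)/2 with n = 11.
11·(3·11 − 1)/2 = 11·32/2 = 11·16 = 176.

176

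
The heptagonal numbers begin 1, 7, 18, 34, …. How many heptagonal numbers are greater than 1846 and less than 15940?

53

The n-th heptagonal number is n(5n−3)/2.
Smallest index with value > 1846: n = 28 (giving 1918).
Largest index with value < 15940: n = 80 (giving 15880).
Indices 28 through 80: 53 terms.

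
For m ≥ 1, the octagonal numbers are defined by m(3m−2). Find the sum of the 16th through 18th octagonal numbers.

Σ i(3i−2) = 3Σi² − 2Σi over i = 16..18.
Σi = 171 − 120 = 51 and Σi² = 2109 − 1240 = 869.
3·869 − 2·51 = 2505.

2505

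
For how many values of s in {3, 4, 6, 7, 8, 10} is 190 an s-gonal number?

2

s = 3: P(3, 19) = 190. ✓
s = 4: P(4, 13) = 169 and P(4, 14) = 196; 190 is not s-gonal.
s = 6: P(6, 10) = 190. ✓
s = 7: P(7, 9) = 189 and P(7, 10) = 235; 190 is not s-gonal.
s = 8: P(8, 8) = 176 and P(8, 9) = 225; 190 is not s-gonal.
s = 10: P(10, 7) = 175 and P(10, 8) = 232; 190 is not s-gonal.
Hits: s ∈ {3, 6} → 2.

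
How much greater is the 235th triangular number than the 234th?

235

Consecutive triangular numbers differ by n: T_{235} − T_{234} = 235.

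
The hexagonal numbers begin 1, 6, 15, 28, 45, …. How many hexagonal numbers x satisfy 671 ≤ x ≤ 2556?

The n-th hexagonal number is n(2n−1).
Smallest index with value ≥ 671: n = 19 (giving 703).
Largest index with value ≤ 2556: n = 36 (giving 2556).
Indices 19 through 36: 18 terms.

18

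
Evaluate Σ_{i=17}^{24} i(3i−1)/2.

5024

Σ i(3i−1)/2 = (3Σi² − Σi) / 2 over i = 17..24.
Σi = 300 − 136 = 164 and Σi² = 4900 − 1496 = 3404.
(3·3404 − 1·164) / 2 = 10048/2 = 5024.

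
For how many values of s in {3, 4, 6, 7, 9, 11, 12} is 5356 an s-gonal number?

2

s = 3: P(3, 103) = 5356. ✓
s = 4: P(4, 73) = 5329 and P(4, 74) = 5476; 5356 is not s-gonal.
s = 6: P(6, 52) = 5356. ✓
s = 7: P(7, 46) = 5221 and P(7, 47) = 5452; 5356 is not s-gonal.
s = 9: P(9, 39) = 5226 and P(9, 40) = 5500; 5356 is not s-gonal.
s = 11: P(11, 34) = 5083 and P(11, 35) = 5390; 5356 is not s-gonal.
s = 12: P(12, 33) = 5313 and P(12, 34) = 5644; 5356 is not s-gonal.
Hits: s ∈ {3, 6} → 2.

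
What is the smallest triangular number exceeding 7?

Solve n(n+1)/2 > 7 for integer n.
The largest n with value ≤ 7 is 3 (since 6 ≤ 7 < 10), so the first above is n = 4, value 10.

10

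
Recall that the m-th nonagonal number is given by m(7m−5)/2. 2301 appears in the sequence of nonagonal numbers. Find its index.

26

Set n(7n−5)/2 = 2301, giving 7n² − 5n − 4602 = 0.
The discriminant is 25 + 56·2301 = 128881, and √128881 = 359.
So n = (5 + 359) / 14 = 364/14 = 26.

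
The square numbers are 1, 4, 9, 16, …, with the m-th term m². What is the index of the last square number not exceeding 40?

Solve n² ≤ 40 for integer n.
n = 6 gives 36 ≤ 40, while n = 7 gives 49 > 40; so the answer is index 6.

6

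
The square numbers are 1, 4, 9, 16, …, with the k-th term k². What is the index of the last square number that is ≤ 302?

17

Solve n² ≤ 302 for integer n.
n = 17 gives 289 ≤ 302, while n = 18 gives 324 > 302; so the answer is index 17.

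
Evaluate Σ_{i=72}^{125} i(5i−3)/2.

Σ i(5i−3)/2 = (5Σi² − 3Σi) / 2 over i = 72..125.
Σi = 7875 − 2556 = 5319 and Σi² = 658875 − 121836 = 537039.
(5·537039 − 3·5319) / 2 = 2669238/2 = 1334619.

1334619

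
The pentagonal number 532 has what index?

Set n(3n−1)/2 = 532, giving 3n² − n − 1064 = 0.
The discriminant is 1 + 24·532 = 12769, and √12769 = 113.
So n = (1 + 113) / 6 = 114/6 = 19.

19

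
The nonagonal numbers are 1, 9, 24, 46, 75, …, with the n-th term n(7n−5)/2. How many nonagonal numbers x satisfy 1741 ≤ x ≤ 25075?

63

The n-th nonagonal number is n(7n−5)/2.
Smallest index with value ≥ 1741: n = 23 (giving 1794).
Largest index with value ≤ 25075: n = 85 (giving 25075).
Indices 23 through 85: 63 terms.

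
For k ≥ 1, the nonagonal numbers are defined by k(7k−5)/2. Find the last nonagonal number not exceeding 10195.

10071

Solve n(7n−5)/2 ≤ 10195 for integer n.
n = 54 gives 10071 ≤ 10195, while n = 55 gives 10450 > 10195; so the answer is 10071.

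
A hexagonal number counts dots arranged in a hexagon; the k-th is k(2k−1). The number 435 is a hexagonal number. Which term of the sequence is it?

15

Set n(2n−1) = 435, giving 2n² − n − 435 = 0.
The discriminant is 1 + 8·435 = 3481, and √3481 = 59.
So n = (1 + 59) / 4 = 60/4 = 15.
Check: 15·(2·15 − 1) = 435. ✓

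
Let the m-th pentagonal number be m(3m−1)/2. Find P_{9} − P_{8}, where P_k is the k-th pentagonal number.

25

Consecutive pentagonal numbers differ by 3n − 2: here 3·9 − 2 = 25.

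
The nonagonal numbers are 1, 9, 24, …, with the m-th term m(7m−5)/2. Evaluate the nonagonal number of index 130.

130·(7·130 − 5)/2 = 130·905/2 = 58825.

58825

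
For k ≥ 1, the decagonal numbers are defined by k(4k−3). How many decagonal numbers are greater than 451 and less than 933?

The n-th decagonal number is n(4n−3).
Smallest index with value > 451: n = 12 (giving 540).
Largest index with value < 933: n = 15 (giving 855).
Indices 12 through 15: 4 terms.

4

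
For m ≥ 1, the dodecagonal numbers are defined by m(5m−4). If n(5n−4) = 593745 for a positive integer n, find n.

Set n(5n−4) = 593745, giving 5n² − 4n − 593745 = 0.
The discriminant is 16 + 20·593745 = 11874916, and √11874916 = 3446.
So n = (4 + 3446) / 10 = 3450/10 = 345.
Check: 345·(5·345 − 4) = 593745. ✓

345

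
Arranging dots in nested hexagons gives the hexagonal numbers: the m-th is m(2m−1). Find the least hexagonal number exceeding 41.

45

Solve n(2n−1) > 41 for integer n.
The largest n with value ≤ 41 is 4 (since 28 ≤ 41 < 45), so the first above is n = 5, value 45.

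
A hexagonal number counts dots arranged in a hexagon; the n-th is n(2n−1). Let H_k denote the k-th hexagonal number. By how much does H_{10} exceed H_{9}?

Consecutive hexagonal numbers differ by 4n − 3: here 4·10 − 3 = 37.

37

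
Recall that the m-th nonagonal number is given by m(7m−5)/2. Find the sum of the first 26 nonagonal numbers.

Σ i(7i−5)/2 = (7Σi² − 5Σi) / 2 over i = 1..26.
Σi = 351 and Σi² = 6201.
(7·6201 − 5·351) / 2 = 41652/2 = 20826.

20826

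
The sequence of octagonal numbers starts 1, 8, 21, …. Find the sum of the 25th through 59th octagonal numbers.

Σ i(3i−2) = 3Σi² − 2Σi over i = 25..59.
Σi = 1770 − 300 = 1470 and Σi² = 70210 − 4900 = 65310.
3·65310 − 2·1470 = 192990.

192990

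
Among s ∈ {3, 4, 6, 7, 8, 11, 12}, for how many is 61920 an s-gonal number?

1

s = 3: P(3, 351) = 61776 and P(3, 352) = 62128; 61920 is not s-gonal.
s = 4: P(4, 248) = 61504 and P(4, 249) = 62001; 61920 is not s-gonal.
s = 6: P(6, 176) = 61776 and P(6, 177) = 62481; 61920 is not s-gonal.
s = 7: P(7, 157) = 61387 and P(7, 158) = 62173; 61920 is not s-gonal.
s = 8: P(8, 144) = 61920. ✓
s = 11: P(11, 117) = 61191 and P(11, 118) = 62245; 61920 is not s-gonal.
s = 12: P(12, 111) = 61161 and P(12, 112) = 62272; 61920 is not s-gonal.
Hits: s ∈ {8} → 1.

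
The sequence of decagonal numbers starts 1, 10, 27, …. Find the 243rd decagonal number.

235467

243·(4·243 − 3) = 243·969 = 235467.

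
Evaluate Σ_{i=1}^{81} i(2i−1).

Σ i(2i−1) = 2Σi² − Σi over i = 1..81.
Σi = 3321 and Σi² = 180441.
2·180441 − 1·3321 = 357561.

357561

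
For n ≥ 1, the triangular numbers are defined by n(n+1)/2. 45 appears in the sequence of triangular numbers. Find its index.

9

Set n(n+1)/2 = 45, giving n² + n − 90 = 0.
The discriminant is 1 + 8·45 = 361, and √361 = 19.
So n = (-1 + 19) / 2 = 18/2 = 9.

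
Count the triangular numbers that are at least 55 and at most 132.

The n-th triangular number is n(n+1)/2.
Smallest index with value ≥ 55: n = 10 (giving 55).
Largest index with value ≤ 132: n = 15 (giving 120).
Indices 10 through 15: 6 terms.

6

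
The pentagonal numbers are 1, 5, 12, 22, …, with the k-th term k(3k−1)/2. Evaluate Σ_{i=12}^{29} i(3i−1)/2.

11889

Σ i(3i−1)/2 = (3Σi² − Σi) / 2 over i = 12..29.
Σi = 435 − 66 = 369 and Σi² = 8555 − 506 = 8049.
(3·8049 − 1·369) / 2 = 23778/2 = 11889.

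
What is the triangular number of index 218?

23871

The 218th triangular number is n(n+1)/2 with n = 218.
218·219/2 = 47742/2 = 23871.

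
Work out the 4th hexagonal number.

The 4th hexagonal number is n(2n−1) with n = 4.
4·(2·4 − 1) = 4·7 = 28.

28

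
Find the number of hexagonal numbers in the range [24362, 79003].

The n-th hexagonal number is n(2n−1).
Smallest index with value ≥ 24362: n = 111 (giving 24531).
Largest index with value ≤ 79003: n = 199 (giving 79003).
Indices 111 through 199: 89 terms.

89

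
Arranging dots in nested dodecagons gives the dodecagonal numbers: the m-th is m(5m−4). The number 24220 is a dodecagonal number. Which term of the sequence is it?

Set n(5n−4) = 24220, giving 5n² − 4n − 24220 = 0.
So n = (4 + 696) / 10 = 700/10 = 70.

70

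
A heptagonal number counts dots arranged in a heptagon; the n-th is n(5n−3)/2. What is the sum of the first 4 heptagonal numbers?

60

Σ i(5i−3)/2 = (5Σi² − 3Σi) / 2 over i = 1..4.
Σi = 10 and Σi² = 30.
(5·30 − 3·10) / 2 = 120/2 = 60.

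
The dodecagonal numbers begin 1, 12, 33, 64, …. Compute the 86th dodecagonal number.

36636

The 86th dodecagonal number is n(5n−4) with n = 86.
86·(5·86 − 4) = 86·426 = 36636.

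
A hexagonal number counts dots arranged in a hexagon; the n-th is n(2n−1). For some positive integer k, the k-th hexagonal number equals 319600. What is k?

400

Set n(2n−1) = 319600, giving 2n² − n − 319600 = 0.
The discriminant is 1 + 8·319600 = 2556801, and √2556801 = 1599.
So n = (1 + 1599) / 4 = 1600/4 = 400.
Check: 400·(2·400 − 1) = 319600. ✓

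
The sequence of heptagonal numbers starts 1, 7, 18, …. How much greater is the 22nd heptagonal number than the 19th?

22·(5·22 − 3)/2 = 1177 and 19·(5·19 − 3)/2 = 874.
Difference: 1177 − 874 = 303.

303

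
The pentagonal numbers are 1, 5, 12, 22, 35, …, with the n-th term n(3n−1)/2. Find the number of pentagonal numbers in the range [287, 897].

11

The n-th pentagonal number is n(3n−1)/2.
Smallest index with value ≥ 287: n = 14 (giving 287).
Largest index with value ≤ 897: n = 24 (giving 852).
Indices 14 through 24: 11 terms.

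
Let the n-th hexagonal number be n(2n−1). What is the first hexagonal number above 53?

Solve n(2n−1) > 53 for integer n.
The largest n with value ≤ 53 is 5 (since 45 ≤ 53 < 66), so the first above is n = 6, value 66.

66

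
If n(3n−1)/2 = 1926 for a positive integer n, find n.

36

Set n(3n−1)/2 = 1926, giving 3n² − n − 3852 = 0.
The discriminant is 1 + 24·1926 = 46225, and √46225 = 215.
So n = (1 + 215) / 6 = 216/6 = 36.
Check: 36·(3·36 − 1)/2 = 1926. ✓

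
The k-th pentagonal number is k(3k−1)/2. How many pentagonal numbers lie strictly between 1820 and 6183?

The n-th pentagonal number is n(3n−1)/2.
Smallest index with value > 1820: n = 36 (giving 1926).
Largest index with value < 6183: n = 64 (giving 6112).
Indices 36 through 64: 29 terms.

29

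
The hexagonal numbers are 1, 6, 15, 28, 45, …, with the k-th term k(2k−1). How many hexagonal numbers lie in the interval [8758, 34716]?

The n-th hexagonal number is n(2n−1).
Smallest index with value ≥ 8758: n = 67 (giving 8911).
Largest index with value ≤ 34716: n = 132 (giving 34716).
Indices 67 through 132: 66 terms.

66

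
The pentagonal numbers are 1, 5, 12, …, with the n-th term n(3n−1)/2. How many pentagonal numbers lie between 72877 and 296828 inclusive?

The n-th pentagonal number is n(3n−1)/2.
Smallest index with value ≥ 72877: n = 221 (giving 73151).
Largest index with value ≤ 296828: n = 445 (giving 296815).
Indices 221 through 445: 225 terms.

225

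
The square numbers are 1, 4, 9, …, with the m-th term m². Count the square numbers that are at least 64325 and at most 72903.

The n-th square number is n².
Smallest index with value ≥ 64325: n = 254 (giving 64516).
Largest index with value ≤ 72903: n = 270 (giving 72900).
Indices 254 through 270: 17 terms.

17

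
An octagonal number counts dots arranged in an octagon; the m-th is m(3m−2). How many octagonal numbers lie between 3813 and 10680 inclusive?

25

The n-th octagonal number is n(3n−2).
Smallest index with value ≥ 3813: n = 36 (giving 3816).
Largest index with value ≤ 10680: n = 60 (giving 10680).
Indices 36 through 60: 25 terms.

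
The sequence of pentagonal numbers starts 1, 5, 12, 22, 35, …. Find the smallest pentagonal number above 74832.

75152

Solve n(3n−1)/2 > 74832 for integer n.
The largest n with value ≤ 74832 is 223 (since 74482 ≤ 74832 < 75152), so the first above is n = 224, value 75152.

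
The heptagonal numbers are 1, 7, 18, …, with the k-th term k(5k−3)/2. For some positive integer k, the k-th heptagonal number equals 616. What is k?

16

Set n(5n−3)/2 = 616, giving 5n² − 3n − 1232 = 0.
The discriminant is 9 + 40·616 = 24649, and √24649 = 157.
So n = (3 + 157) / 10 = 160/10 = 16.
Check: 16·(5·16 − 3)/2 = 616. ✓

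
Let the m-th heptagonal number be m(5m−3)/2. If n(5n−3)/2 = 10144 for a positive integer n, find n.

64

Set n(5n−3)/2 = 10144, giving 5n² − 3n − 20288 = 0.
So n = (3 + 637) / 10 = 640/10 = 64.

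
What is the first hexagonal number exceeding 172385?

Solve n(2n−1) > 172385 for integer n.
The largest n with value ≤ 172385 is 293 (since 171405 ≤ 172385 < 172578), so the first above is n = 294, value 172578.

172578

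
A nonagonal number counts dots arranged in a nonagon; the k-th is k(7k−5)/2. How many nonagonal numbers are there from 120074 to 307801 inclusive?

The n-th nonagonal number is n(7n−5)/2.
Smallest index with value ≥ 120074: n = 186 (giving 120621).
Largest index with value ≤ 307801: n = 296 (giving 305916).
Indices 186 through 296: 111 terms.

111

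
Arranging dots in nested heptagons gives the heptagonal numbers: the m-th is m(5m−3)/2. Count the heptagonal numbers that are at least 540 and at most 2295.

16

The n-th heptagonal number is n(5n−3)/2.
Smallest index with value ≥ 540: n = 15 (giving 540).
Largest index with value ≤ 2295: n = 30 (giving 2205).
Indices 15 through 30: 16 terms.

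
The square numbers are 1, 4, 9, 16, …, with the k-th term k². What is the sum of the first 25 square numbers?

Σ_{i=1}^{25} i² = 25·26·51/6 = 5525.

5525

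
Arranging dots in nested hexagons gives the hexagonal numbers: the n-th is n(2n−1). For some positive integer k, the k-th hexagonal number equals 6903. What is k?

Set n(2n−1) = 6903, giving 2n² − n − 6903 = 0.
The discriminant is 1 + 8·6903 = 55225, and √55225 = 235.
So n = (1 + 235) / 4 = 236/4 = 59.

59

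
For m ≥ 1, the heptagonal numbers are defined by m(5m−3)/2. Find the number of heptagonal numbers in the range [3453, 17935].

The n-th heptagonal number is n(5n−3)/2.
Smallest index with value ≥ 3453: n = 38 (giving 3553).
Largest index with value ≤ 17935: n = 85 (giving 17935).
Indices 38 through 85: 48 terms.

48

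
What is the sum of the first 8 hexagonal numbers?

372

Σ i(2i−1) = 2Σi² − Σi over i = 1..8.
Σi = 36 and Σi² = 204.
2·204 − 1·36 = 372.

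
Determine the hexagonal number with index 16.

496

The 16th hexagonal number is n(2n−1) with n = 16.
16·(2·16 − 1) = 16·31 = 496.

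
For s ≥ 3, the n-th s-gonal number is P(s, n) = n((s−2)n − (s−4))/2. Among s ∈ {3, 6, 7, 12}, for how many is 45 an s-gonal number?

s = 3: P(3, 9) = 45. ✓
s = 6: P(6, 5) = 45. ✓
s = 7: P(7, 4) = 34 and P(7, 5) = 55; 45 is not s-gonal.
s = 12: P(12, 3) = 33 and P(12, 4) = 64; 45 is not s-gonal.
Hits: s ∈ {3, 6} → 2.

2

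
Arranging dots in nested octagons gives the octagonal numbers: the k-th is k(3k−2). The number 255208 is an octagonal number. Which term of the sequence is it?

Set n(3n−2) = 255208, giving 3n² − 2n − 255208 = 0.
The discriminant is 4 + 12·255208 = 3062500, and √3062500 = 1750.
So n = (2 + 1750) / 6 = 1752/6 = 292.

292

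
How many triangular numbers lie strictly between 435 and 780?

9

The n-th triangular number is n(n+1)/2.
Smallest index with value > 435: n = 30 (giving 465).
Largest index with value < 780: n = 38 (giving 741).
Indices 30 through 38: 9 terms.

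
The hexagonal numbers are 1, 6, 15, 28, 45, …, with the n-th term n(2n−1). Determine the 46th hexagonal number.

4186

The 46th hexagonal number is n(2n−1) with n = 46.
46·(2·46 − 1) = 46·91 = 4186.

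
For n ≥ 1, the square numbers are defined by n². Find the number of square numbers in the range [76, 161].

4

The n-th square number is n².
Smallest index with value ≥ 76: n = 9 (giving 81).
Largest index with value ≤ 161: n = 12 (giving 144).
Indices 9 through 12: 4 terms.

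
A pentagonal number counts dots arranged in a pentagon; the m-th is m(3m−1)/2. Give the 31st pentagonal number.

1426

The 31st pentagonal number is n(3n−1)/2 with n = 31.
31·(3·31 − 1)/2 = 31·92/2 = 31·46 = 1426.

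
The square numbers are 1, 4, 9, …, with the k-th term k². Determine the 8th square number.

64

The 8th square number is n² with n = 8.
8² = 64.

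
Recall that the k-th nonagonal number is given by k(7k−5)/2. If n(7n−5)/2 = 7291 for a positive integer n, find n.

Set n(7n−5)/2 = 7291, giving 7n² − 5n − 14582 = 0.
The discriminant is 25 + 56·7291 = 408321, and √408321 = 639.
So n = (5 + 639) / 14 = 644/14 = 46.
Check: 46·(7·46 − 5)/2 = 7291. ✓

46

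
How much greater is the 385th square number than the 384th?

n² − (n−1)² = 2n − 1, so 385² − 384² = 2·385 − 1 = 769.

769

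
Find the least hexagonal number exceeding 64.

66

Solve n(2n−1) > 64 for integer n.
The largest n with value ≤ 64 is 5 (since 45 ≤ 64 < 66), so the first above is n = 6, value 66.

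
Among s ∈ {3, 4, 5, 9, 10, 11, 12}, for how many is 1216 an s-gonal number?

s = 3: P(3, 48) = 1176 and P(3, 49) = 1225; 1216 is not s-gonal.
s = 4: P(4, 34) = 1156 and P(4, 35) = 1225; 1216 is not s-gonal.
s = 5: P(5, 28) = 1162 and P(5, 29) = 1247; 1216 is not s-gonal.
s = 9: P(9, 19) = 1216. ✓
s = 10: P(10, 17) = 1105 and P(10, 18) = 1242; 1216 is not s-gonal.
s = 11: P(11, 16) = 1096 and P(11, 17) = 1241; 1216 is not s-gonal.
s = 12: P(12, 16) = 1216. ✓
Hits: s ∈ {9, 12} → 2.

2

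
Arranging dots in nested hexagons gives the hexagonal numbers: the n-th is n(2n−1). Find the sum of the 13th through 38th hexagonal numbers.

Σ i(2i−1) = 2Σi² − Σi over i = 13..38.
Σi = 741 − 78 = 663 and Σi² = 19019 − 650 = 18369.
2·18369 − 1·663 = 36075.

36075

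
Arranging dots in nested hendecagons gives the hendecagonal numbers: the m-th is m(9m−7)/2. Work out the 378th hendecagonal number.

The 378th hendecagonal number is n(9n−7)/2 with n = 378.
378·(9·378 − 7)/2 = 378·3395/2 = 641655.

641655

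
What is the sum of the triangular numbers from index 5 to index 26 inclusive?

3256

Σ i(i+1)/2 = (Σi² + Σi) / 2 over i = 5..26.
Σi = 351 − 10 = 341 and Σi² = 6201 − 30 = 6171.
(1·6171 + 1·341) / 2 = 6512/2 = 3256.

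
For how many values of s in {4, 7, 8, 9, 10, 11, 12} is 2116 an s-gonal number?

s = 4: P(4, 46) = 2116. ✓
s = 7: P(7, 29) = 2059 and P(7, 30) = 2205; 2116 is not s-gonal.
s = 8: P(8, 26) = 1976 and P(8, 27) = 2133; 2116 is not s-gonal.
s = 9: P(9, 24) = 1956 and P(9, 25) = 2125; 2116 is not s-gonal.
s = 10: P(10, 23) = 2047 and P(10, 24) = 2232; 2116 is not s-gonal.
s = 11: P(11, 22) = 2101 and P(11, 23) = 2300; 2116 is not s-gonal.
s = 12: P(12, 20) = 1920 and P(12, 21) = 2121; 2116 is not s-gonal.
Hits: s ∈ {4} → 1.

1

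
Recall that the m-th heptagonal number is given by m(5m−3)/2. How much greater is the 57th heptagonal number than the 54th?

57·(5·57 − 3)/2 = 8037 and 54·(5·54 − 3)/2 = 7209.
Difference: 8037 − 7209 = 828.

828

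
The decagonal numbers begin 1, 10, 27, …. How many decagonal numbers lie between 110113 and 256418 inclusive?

87

The n-th decagonal number is n(4n−3).
Smallest index with value ≥ 110113: n = 167 (giving 111055).
Largest index with value ≤ 256418: n = 253 (giving 255277).
Indices 167 through 253: 87 terms.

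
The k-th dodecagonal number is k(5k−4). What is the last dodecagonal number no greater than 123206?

122617

Solve n(5n−4) ≤ 123206 for integer n.
n = 157 gives 122617 ≤ 123206, while n = 158 gives 124188 > 123206; so the answer is 122617.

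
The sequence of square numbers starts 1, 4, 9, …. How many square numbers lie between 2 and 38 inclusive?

5

The n-th square number is n².
Smallest index with value ≥ 2: n = 2 (giving 4).
Largest index with value ≤ 38: n = 6 (giving 36).
Indices 2 through 6: 5 terms.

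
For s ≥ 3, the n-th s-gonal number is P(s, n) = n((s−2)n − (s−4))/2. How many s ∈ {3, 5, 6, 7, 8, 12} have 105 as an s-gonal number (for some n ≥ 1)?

2

s = 3: P(3, 14) = 105. ✓
s = 5: P(5, 8) = 92 and P(5, 9) = 117; 105 is not s-gonal.
s = 6: P(6, 7) = 91 and P(6, 8) = 120; 105 is not s-gonal.
s = 7: P(7, 6) = 81 and P(7, 7) = 112; 105 is not s-gonal.
s = 8: P(8, 6) = 96 and P(8, 7) = 133; 105 is not s-gonal.
s = 12: P(12, 5) = 105. ✓
Hits: s ∈ {3, 12} → 2.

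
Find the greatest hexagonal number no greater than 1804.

Solve n(2n−1) ≤ 1804 for integer n.
n = 30 gives 1770 ≤ 1804, while n = 31 gives 1891 > 1804; so the answer is 1770.

1770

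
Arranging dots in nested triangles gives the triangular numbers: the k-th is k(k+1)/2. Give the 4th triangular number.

The 4th triangular number is n(n+1)/2 with n = 4.
4·5/2 = 20/2 = 10.

10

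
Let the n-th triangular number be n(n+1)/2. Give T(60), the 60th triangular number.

The 60th triangular number is n(n+1)/2 with n = 60.
60·61/2 = 3660/2 = 1830.

1830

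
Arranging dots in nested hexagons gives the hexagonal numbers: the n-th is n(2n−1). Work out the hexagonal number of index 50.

4950

The 50th hexagonal number is n(2n−1) with n = 50.
50·(2·50 − 1) = 50·99 = 4950.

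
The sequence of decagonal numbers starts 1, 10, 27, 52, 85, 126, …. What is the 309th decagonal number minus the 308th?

Consecutive decagonal numbers differ by 8n − 7: here 8·309 − 7 = 2465.

2465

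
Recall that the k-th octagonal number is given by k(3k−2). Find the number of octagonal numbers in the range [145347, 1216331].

417

The n-th octagonal number is n(3n−2).
Smallest index with value ≥ 145347: n = 221 (giving 146081).
Largest index with value ≤ 1216331: n = 637 (giving 1216033).
Indices 221 through 637: 417 terms.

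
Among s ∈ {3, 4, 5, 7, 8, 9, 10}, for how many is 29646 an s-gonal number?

s = 3: P(3, 243) = 29646. ✓
s = 4: P(4, 172) = 29584 and P(4, 173) = 29929; 29646 is not s-gonal.
s = 5: P(5, 140) = 29330 and P(5, 141) = 29751; 29646 is not s-gonal.
s = 7: P(7, 109) = 29539 and P(7, 110) = 30085; 29646 is not s-gonal.
s = 8: P(8, 99) = 29205 and P(8, 100) = 29800; 29646 is not s-gonal.
s = 9: P(9, 92) = 29394 and P(9, 93) = 30039; 29646 is not s-gonal.
s = 10: P(10, 86) = 29326 and P(10, 87) = 30015; 29646 is not s-gonal.
Hits: s ∈ {3} → 1.

1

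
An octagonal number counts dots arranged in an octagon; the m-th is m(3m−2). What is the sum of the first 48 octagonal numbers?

111720

Σ i(3i−2) = 3Σi² − 2Σi over i = 1..48.
Σi = 1176 and Σi² = 38024.
3·38024 − 2·1176 = 111720.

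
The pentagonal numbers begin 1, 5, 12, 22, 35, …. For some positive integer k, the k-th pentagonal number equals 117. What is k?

Set n(3n−1)/2 = 117, giving 3n² − n − 234 = 0.
The discriminant is 1 + 24·117 = 2809, and √2809 = 53.
So n = (1 + 53) / 6 = 54/6 = 9.
Check: 9·(3·9 − 1)/2 = 117. ✓

9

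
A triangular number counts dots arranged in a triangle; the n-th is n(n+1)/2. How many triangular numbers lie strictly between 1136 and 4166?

43

The n-th triangular number is n(n+1)/2.
Smallest index with value > 1136: n = 48 (giving 1176).
Largest index with value < 4166: n = 90 (giving 4095).
Indices 48 through 90: 43 terms.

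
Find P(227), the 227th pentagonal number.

77180

227·(3·227 − 1)/2 = 227·680/2 = 227·340 = 77180.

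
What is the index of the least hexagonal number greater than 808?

21

Solve n(2n−1) > 808 for integer n.
The largest n with value ≤ 808 is 20 (since 780 ≤ 808 < 861), so the first above is n = 21, value 861.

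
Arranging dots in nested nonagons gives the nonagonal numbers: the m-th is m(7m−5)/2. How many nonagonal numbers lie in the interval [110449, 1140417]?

The n-th nonagonal number is n(7n−5)/2.
Smallest index with value ≥ 110449: n = 178 (giving 110449).
Largest index with value ≤ 1140417: n = 571 (giving 1139716).
Indices 178 through 571: 394 terms.

394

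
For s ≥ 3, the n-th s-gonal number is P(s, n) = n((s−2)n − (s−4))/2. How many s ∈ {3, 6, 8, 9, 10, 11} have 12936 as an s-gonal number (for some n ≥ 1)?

s = 3: P(3, 160) = 12880 and P(3, 161) = 13041; 12936 is not s-gonal.
s = 6: P(6, 80) = 12720 and P(6, 81) = 13041; 12936 is not s-gonal.
s = 8: P(8, 66) = 12936. ✓
s = 9: P(9, 61) = 12871 and P(9, 62) = 13299; 12936 is not s-gonal.
s = 10: P(10, 57) = 12825 and P(10, 58) = 13282; 12936 is not s-gonal.
s = 11: P(11, 54) = 12933 and P(11, 55) = 13420; 12936 is not s-gonal.
Hits: s ∈ {8} → 1.

1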